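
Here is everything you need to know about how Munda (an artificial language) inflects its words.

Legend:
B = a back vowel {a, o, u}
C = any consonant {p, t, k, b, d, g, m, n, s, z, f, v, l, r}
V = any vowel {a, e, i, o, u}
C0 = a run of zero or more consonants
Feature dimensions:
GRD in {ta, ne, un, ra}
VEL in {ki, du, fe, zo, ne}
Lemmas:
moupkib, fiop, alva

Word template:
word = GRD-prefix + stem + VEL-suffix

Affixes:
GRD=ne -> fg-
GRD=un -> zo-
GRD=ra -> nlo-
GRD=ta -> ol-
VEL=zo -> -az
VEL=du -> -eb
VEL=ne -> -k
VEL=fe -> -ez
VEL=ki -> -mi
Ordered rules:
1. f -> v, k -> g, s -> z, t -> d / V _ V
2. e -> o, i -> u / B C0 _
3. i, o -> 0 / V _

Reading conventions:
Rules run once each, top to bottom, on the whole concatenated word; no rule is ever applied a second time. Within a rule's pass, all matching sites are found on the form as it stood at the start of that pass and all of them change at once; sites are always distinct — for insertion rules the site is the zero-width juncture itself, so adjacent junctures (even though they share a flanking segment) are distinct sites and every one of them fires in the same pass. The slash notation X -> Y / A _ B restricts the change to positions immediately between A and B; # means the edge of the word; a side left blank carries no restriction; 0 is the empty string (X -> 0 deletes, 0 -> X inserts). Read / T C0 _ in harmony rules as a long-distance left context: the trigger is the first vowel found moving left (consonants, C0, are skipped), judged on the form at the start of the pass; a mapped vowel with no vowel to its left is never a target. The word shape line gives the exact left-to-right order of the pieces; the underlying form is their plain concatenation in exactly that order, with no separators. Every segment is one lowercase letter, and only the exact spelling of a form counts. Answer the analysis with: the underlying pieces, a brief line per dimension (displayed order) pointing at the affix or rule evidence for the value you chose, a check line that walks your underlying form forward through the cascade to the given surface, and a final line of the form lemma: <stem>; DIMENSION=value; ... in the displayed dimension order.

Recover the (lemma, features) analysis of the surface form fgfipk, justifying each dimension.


underlying: fg-fiop-k
GRD=ne - signalled by the affix fg-
VEL=ne - signalled by the affix -k
check: fgfiopk -> fgfiopk -> fgfiopk -> fgfipk
lemma: fiop; GRD=ne; VEL=ne


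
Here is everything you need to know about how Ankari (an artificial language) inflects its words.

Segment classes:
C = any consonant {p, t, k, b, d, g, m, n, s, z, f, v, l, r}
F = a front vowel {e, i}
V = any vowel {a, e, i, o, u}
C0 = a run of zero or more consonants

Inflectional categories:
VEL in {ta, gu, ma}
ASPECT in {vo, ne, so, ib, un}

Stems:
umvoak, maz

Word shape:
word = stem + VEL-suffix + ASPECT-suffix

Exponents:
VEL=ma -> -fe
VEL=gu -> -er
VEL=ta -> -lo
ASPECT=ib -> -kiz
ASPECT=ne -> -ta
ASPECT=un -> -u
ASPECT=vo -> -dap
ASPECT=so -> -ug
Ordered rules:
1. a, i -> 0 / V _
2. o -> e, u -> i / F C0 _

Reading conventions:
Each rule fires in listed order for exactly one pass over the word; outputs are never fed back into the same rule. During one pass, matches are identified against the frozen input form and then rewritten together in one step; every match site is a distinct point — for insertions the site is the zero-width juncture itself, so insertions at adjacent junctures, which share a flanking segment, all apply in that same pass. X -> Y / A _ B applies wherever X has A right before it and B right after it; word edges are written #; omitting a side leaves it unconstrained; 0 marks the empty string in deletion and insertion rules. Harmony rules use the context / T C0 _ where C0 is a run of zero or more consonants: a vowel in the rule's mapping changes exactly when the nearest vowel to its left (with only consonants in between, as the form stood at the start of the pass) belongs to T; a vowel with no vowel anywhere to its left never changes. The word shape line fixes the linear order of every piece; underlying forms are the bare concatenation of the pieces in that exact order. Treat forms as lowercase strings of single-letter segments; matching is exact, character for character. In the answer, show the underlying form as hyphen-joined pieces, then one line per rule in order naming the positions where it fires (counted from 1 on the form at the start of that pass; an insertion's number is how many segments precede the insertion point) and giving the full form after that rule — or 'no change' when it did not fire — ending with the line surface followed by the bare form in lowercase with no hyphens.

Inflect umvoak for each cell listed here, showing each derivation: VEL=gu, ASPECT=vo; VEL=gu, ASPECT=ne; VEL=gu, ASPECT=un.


cell VEL=gu, ASPECT=vo:
underlying: umvoak-er-dap
1. a, i -> 0 / V _: fires at position(s) 5: umvokerdap
2. o -> e, u -> i / F C0 _: no change
surface: umvokerdap

cell VEL=gu, ASPECT=ne:
underlying: umvoak-er-ta
1. a, i -> 0 / V _: fires at position(s) 5: umvokerta
2. o -> e, u -> i / F C0 _: no change
surface: umvokerta

cell VEL=gu, ASPECT=un:
underlying: umvoak-er-u
1. a, i -> 0 / V _: fires at position(s) 5: umvokeru
2. o -> e, u -> i / F C0 _: fires at position(s) 8: umvokeri
surface: umvokeri


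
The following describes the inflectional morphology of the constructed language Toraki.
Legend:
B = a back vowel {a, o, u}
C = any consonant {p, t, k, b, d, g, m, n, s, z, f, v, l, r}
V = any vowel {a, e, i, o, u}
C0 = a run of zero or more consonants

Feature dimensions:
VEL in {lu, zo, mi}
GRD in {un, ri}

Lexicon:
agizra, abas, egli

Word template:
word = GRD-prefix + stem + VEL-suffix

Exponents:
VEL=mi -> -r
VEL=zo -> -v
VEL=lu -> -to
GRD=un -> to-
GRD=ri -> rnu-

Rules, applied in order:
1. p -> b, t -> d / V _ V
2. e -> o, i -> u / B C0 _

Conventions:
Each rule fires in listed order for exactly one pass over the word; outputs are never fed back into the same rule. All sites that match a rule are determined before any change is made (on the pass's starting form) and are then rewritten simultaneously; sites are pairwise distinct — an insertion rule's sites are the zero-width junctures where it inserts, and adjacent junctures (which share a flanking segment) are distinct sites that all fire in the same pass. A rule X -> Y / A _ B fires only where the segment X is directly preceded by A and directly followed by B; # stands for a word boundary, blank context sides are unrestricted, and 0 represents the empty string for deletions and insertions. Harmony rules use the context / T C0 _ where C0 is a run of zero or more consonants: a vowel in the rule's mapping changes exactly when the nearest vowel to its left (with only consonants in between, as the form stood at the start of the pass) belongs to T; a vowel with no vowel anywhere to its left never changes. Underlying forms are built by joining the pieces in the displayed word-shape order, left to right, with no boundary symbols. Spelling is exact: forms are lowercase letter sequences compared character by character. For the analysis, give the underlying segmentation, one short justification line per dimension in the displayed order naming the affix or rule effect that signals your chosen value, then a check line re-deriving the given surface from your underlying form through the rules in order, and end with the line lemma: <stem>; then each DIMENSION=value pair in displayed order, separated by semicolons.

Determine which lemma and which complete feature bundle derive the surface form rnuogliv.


underlying: rnu-egli-v
VEL=zo - signalled by the affix -v
GRD=ri - signalled by the affix rnu-
check: rnuegliv -> rnuegliv -> rnuogliv
lemma: egli; VEL=zo; GRD=ri


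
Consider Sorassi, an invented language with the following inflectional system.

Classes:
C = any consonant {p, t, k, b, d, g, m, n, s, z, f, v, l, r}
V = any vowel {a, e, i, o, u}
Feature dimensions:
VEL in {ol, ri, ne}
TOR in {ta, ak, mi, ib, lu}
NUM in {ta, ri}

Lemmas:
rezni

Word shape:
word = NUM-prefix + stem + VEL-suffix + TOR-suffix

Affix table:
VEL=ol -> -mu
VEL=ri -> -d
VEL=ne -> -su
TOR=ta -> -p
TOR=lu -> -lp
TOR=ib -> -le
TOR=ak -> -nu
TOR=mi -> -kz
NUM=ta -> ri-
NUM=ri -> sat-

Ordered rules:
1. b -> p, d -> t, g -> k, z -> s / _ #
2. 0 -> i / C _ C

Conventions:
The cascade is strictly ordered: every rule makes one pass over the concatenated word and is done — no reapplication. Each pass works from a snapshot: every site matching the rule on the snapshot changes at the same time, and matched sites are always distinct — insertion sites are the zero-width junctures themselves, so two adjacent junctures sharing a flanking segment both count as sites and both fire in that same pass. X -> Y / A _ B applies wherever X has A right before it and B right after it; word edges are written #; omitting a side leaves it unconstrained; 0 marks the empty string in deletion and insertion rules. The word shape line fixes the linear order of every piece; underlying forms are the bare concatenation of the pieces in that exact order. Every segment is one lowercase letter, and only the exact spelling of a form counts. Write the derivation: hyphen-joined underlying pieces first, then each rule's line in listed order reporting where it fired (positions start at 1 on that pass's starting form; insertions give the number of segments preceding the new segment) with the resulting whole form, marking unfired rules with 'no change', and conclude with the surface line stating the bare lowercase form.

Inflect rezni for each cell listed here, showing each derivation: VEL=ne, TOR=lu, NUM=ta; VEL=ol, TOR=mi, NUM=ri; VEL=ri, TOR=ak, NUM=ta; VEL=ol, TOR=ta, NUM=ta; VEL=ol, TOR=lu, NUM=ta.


cell VEL=ne, TOR=lu, NUM=ta:
underlying: ri-rezni-su-lp
1. b -> p, d -> t, g -> k, z -> s / _ #: no change
2. 0 -> i / C _ C: inserts after position(s) 5, 10: rirezinisulip
surface: rirezinisulip

cell VEL=ol, TOR=mi, NUM=ri:
underlying: sat-rezni-mu-kz
1. b -> p, d -> t, g -> k, z -> s / _ #: fires at position(s) 12: satreznimuks
2. 0 -> i / C _ C: inserts after position(s) 3, 6, 11: satirezinimukis
surface: satirezinimukis

cell VEL=ri, TOR=ak, NUM=ta:
underlying: ri-rezni-d-nu
1. b -> p, d -> t, g -> k, z -> s / _ #: no change
2. 0 -> i / C _ C: inserts after position(s) 5, 8: rirezinidinu
surface: rirezinidinu

cell VEL=ol, TOR=ta, NUM=ta:
underlying: ri-rezni-mu-p
1. b -> p, d -> t, g -> k, z -> s / _ #: no change
2. 0 -> i / C _ C: inserts after position(s) 5: rirezinimup
surface: rirezinimup

cell VEL=ol, TOR=lu, NUM=ta:
underlying: ri-rezni-mu-lp
1. b -> p, d -> t, g -> k, z -> s / _ #: no change
2. 0 -> i / C _ C: inserts after position(s) 5, 10: rirezinimulip
surface: rirezinimulip


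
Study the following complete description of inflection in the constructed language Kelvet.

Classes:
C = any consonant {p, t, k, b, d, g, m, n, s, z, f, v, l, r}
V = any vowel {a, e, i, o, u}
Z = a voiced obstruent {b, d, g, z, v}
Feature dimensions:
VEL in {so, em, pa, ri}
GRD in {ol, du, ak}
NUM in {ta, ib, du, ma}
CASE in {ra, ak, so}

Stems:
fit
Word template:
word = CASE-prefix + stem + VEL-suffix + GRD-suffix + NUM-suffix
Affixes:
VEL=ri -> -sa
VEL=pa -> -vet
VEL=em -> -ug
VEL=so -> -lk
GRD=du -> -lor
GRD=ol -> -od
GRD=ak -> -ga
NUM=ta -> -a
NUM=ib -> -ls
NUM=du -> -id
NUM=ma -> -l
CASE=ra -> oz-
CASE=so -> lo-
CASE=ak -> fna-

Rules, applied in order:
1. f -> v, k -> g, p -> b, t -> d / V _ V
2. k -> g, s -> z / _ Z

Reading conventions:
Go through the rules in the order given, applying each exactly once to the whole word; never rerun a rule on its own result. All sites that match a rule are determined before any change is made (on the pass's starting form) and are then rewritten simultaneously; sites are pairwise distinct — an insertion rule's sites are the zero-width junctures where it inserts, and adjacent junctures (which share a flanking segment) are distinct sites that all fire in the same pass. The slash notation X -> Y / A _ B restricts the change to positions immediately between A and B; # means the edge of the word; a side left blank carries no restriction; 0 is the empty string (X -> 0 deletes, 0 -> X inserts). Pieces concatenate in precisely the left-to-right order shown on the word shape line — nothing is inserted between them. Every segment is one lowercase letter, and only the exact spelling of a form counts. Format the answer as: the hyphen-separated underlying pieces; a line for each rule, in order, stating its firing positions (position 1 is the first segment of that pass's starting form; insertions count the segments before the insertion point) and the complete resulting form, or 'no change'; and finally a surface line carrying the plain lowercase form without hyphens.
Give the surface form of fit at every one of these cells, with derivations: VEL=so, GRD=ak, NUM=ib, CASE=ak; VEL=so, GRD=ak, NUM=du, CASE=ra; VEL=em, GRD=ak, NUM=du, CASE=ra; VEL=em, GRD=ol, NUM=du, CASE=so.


cell VEL=so, GRD=ak, NUM=ib, CASE=ak:
underlying: fna-fit-lk-ga-ls
1. f -> v, k -> g, p -> b, t -> d / V _ V: fires at position(s) 4: fnavitlkgals
2. k -> g, s -> z / _ Z: fires at position(s) 8: fnavitlggals
surface: fnavitlggals

cell VEL=so, GRD=ak, NUM=du, CASE=ra:
underlying: oz-fit-lk-ga-id
1. f -> v, k -> g, p -> b, t -> d / V _ V: no change
2. k -> g, s -> z / _ Z: fires at position(s) 7: ozfitlggaid
surface: ozfitlggaid

cell VEL=em, GRD=ak, NUM=du, CASE=ra:
underlying: oz-fit-ug-ga-id
1. f -> v, k -> g, p -> b, t -> d / V _ V: fires at position(s) 5: ozfiduggaid
2. k -> g, s -> z / _ Z: no change
surface: ozfiduggaid

cell VEL=em, GRD=ol, NUM=du, CASE=so:
underlying: lo-fit-ug-od-id
1. f -> v, k -> g, p -> b, t -> d / V _ V: fires at position(s) 3, 5: lovidugodid
2. k -> g, s -> z / _ Z: no change
surface: lovidugodid


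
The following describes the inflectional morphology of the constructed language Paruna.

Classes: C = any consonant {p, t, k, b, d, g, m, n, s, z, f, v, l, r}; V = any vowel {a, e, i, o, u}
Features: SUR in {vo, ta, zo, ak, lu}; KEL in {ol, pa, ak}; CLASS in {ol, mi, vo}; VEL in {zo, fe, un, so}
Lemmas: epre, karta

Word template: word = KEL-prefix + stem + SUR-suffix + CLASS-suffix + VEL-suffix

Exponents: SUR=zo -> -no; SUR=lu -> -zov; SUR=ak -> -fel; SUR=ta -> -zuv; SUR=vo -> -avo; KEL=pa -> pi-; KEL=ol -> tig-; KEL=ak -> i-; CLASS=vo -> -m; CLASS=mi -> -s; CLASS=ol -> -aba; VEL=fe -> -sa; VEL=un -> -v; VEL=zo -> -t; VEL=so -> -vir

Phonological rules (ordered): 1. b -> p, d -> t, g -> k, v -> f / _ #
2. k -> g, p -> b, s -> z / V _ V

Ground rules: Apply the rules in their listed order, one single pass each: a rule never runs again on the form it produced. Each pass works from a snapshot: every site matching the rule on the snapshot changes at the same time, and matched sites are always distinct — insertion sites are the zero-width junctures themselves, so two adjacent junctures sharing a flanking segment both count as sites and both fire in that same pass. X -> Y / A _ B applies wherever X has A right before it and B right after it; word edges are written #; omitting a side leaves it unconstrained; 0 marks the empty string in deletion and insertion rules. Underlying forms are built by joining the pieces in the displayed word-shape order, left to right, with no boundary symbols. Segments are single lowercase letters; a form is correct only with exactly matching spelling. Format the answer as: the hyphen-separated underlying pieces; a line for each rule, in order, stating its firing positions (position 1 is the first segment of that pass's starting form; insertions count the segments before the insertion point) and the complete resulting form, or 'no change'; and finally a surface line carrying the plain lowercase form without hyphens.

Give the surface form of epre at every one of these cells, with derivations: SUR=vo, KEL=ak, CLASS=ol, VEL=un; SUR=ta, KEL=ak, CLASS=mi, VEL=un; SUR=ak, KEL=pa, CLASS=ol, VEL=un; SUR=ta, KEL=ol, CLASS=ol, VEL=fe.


cell SUR=vo, KEL=ak, CLASS=ol, VEL=un:
underlying: i-epre-avo-aba-v
1. b -> p, d -> t, g -> k, v -> f / _ #: fires at position(s) 12: iepreavoabaf
2. k -> g, p -> b, s -> z / V _ V: no change
surface: iepreavoabaf

cell SUR=ta, KEL=ak, CLASS=mi, VEL=un:
underlying: i-epre-zuv-s-v
1. b -> p, d -> t, g -> k, v -> f / _ #: fires at position(s) 10: ieprezuvsf
2. k -> g, p -> b, s -> z / V _ V: no change
surface: ieprezuvsf

cell SUR=ak, KEL=pa, CLASS=ol, VEL=un:
underlying: pi-epre-fel-aba-v
1. b -> p, d -> t, g -> k, v -> f / _ #: fires at position(s) 13: pieprefelabaf
2. k -> g, p -> b, s -> z / V _ V: no change
surface: pieprefelabaf

cell SUR=ta, KEL=ol, CLASS=ol, VEL=fe:
underlying: tig-epre-zuv-aba-sa
1. b -> p, d -> t, g -> k, v -> f / _ #: no change
2. k -> g, p -> b, s -> z / V _ V: fires at position(s) 14: tigeprezuvabaza
surface: tigeprezuvabaza


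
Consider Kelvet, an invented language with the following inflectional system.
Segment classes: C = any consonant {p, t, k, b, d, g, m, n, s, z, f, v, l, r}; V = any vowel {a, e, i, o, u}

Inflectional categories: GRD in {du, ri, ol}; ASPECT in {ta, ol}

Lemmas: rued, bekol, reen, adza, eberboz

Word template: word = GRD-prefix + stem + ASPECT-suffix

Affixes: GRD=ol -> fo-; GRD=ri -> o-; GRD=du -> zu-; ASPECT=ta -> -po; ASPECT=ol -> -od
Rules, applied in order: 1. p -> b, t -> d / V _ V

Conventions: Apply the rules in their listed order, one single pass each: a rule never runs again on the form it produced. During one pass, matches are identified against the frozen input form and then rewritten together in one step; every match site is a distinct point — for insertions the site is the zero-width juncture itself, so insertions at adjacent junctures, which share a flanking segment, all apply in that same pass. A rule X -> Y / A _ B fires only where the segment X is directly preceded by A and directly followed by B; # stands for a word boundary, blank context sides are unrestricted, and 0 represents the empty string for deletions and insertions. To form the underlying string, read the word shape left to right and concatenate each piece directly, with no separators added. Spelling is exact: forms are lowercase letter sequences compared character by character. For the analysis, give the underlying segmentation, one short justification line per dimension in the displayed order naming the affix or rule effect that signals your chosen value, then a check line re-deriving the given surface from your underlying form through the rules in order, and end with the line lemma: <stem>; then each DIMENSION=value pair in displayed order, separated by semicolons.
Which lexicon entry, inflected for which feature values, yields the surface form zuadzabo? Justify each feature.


underlying: zu-adza-po
GRD=du - signalled by the affix zu-
ASPECT=ta - signalled by the affix -po
check: zuadzapo -> zuadzabo
lemma: adza; GRD=du; ASPECT=ta


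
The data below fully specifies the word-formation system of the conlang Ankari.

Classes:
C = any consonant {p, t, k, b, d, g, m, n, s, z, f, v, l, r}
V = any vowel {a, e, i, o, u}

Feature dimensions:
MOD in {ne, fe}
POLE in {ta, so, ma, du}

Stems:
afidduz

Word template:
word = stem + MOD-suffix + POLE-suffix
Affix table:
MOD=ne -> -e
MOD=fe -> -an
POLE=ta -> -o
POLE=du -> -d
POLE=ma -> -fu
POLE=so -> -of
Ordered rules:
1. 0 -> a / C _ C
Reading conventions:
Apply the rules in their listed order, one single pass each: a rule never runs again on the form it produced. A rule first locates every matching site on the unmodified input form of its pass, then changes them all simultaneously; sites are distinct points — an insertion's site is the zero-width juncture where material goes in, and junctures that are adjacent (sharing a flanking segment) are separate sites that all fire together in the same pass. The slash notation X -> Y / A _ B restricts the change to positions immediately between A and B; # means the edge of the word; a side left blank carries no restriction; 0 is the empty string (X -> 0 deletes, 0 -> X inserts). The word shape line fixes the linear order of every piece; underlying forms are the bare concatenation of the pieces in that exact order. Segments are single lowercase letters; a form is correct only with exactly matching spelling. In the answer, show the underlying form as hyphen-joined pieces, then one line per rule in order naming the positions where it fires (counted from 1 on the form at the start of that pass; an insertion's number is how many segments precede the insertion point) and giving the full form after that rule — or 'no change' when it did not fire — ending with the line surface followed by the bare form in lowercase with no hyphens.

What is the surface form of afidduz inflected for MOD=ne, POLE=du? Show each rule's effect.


underlying: afidduz-e-d
1. 0 -> a / C _ C: inserts after position(s) 4: afidaduzed
surface: afidaduzed


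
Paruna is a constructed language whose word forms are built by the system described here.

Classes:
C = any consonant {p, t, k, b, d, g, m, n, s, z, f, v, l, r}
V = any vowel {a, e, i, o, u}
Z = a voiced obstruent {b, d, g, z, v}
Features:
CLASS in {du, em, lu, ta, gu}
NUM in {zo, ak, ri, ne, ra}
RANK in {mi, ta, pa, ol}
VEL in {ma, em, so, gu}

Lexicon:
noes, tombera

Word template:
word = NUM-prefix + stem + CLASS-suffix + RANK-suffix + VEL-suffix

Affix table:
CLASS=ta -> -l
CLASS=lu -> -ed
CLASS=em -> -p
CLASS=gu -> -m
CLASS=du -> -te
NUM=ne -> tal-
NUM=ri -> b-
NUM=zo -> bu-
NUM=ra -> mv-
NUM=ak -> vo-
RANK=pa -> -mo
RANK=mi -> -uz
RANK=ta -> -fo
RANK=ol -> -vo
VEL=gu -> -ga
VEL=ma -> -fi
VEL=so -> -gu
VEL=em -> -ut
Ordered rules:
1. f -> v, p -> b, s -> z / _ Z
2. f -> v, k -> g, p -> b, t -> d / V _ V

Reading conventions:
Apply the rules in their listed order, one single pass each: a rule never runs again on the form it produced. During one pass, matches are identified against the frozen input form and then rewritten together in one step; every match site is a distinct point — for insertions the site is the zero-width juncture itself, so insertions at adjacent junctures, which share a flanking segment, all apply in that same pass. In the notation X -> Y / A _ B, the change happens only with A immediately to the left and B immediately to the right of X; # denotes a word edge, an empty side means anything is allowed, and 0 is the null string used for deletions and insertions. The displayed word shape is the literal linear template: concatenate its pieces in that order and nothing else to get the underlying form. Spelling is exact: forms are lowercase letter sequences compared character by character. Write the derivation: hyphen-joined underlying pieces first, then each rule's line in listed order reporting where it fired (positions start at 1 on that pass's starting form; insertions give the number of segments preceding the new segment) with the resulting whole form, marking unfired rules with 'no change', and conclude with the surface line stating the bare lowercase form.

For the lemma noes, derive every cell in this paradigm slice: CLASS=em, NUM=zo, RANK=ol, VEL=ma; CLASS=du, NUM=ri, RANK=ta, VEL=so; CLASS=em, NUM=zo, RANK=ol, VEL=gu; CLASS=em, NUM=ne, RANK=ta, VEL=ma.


cell CLASS=em, NUM=zo, RANK=ol, VEL=ma:
underlying: bu-noes-p-vo-fi
1. f -> v, p -> b, s -> z / _ Z: fires at position(s) 7: bunoesbvofi
2. f -> v, k -> g, p -> b, t -> d / V _ V: fires at position(s) 10: bunoesbvovi
surface: bunoesbvovi

cell CLASS=du, NUM=ri, RANK=ta, VEL=so:
underlying: b-noes-te-fo-gu
1. f -> v, p -> b, s -> z / _ Z: no change
2. f -> v, k -> g, p -> b, t -> d / V _ V: fires at position(s) 8: bnoestevogu
surface: bnoestevogu

cell CLASS=em, NUM=zo, RANK=ol, VEL=gu:
underlying: bu-noes-p-vo-ga
1. f -> v, p -> b, s -> z / _ Z: fires at position(s) 7: bunoesbvoga
2. f -> v, k -> g, p -> b, t -> d / V _ V: no change
surface: bunoesbvoga

cell CLASS=em, NUM=ne, RANK=ta, VEL=ma:
underlying: tal-noes-p-fo-fi
1. f -> v, p -> b, s -> z / _ Z: no change
2. f -> v, k -> g, p -> b, t -> d / V _ V: fires at position(s) 11: talnoespfovi
surface: talnoespfovi


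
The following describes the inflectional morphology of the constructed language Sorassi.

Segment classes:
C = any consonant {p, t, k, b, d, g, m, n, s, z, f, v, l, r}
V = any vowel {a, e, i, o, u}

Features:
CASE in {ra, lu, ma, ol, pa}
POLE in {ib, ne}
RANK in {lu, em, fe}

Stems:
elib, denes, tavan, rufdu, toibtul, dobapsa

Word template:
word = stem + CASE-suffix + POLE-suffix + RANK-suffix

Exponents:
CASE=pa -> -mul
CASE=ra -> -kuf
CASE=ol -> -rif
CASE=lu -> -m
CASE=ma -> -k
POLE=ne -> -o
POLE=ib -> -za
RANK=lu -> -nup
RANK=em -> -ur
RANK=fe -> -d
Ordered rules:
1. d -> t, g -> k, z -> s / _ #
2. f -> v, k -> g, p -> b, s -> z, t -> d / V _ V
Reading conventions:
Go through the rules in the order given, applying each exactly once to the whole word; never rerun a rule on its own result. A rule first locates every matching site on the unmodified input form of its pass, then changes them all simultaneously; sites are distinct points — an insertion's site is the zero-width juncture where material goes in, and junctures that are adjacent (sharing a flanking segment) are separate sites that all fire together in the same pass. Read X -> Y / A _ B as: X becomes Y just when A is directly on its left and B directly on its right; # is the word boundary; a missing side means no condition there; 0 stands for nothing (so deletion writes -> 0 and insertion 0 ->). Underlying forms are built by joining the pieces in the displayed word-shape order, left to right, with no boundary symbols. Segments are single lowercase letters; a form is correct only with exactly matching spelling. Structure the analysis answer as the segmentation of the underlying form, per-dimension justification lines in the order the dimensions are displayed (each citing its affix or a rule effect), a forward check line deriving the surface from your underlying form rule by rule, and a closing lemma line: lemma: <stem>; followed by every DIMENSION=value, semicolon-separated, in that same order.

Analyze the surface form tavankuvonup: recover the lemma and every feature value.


underlying: tavan-kuf-o-nup
CASE=ra - signalled by the affix -kuf
POLE=ne - signalled by the affix -o
RANK=lu - signalled by the affix -nup
check: tavankufonup -> tavankufonup -> tavankuvonup
lemma: tavan; CASE=ra; POLE=ne; RANK=lu


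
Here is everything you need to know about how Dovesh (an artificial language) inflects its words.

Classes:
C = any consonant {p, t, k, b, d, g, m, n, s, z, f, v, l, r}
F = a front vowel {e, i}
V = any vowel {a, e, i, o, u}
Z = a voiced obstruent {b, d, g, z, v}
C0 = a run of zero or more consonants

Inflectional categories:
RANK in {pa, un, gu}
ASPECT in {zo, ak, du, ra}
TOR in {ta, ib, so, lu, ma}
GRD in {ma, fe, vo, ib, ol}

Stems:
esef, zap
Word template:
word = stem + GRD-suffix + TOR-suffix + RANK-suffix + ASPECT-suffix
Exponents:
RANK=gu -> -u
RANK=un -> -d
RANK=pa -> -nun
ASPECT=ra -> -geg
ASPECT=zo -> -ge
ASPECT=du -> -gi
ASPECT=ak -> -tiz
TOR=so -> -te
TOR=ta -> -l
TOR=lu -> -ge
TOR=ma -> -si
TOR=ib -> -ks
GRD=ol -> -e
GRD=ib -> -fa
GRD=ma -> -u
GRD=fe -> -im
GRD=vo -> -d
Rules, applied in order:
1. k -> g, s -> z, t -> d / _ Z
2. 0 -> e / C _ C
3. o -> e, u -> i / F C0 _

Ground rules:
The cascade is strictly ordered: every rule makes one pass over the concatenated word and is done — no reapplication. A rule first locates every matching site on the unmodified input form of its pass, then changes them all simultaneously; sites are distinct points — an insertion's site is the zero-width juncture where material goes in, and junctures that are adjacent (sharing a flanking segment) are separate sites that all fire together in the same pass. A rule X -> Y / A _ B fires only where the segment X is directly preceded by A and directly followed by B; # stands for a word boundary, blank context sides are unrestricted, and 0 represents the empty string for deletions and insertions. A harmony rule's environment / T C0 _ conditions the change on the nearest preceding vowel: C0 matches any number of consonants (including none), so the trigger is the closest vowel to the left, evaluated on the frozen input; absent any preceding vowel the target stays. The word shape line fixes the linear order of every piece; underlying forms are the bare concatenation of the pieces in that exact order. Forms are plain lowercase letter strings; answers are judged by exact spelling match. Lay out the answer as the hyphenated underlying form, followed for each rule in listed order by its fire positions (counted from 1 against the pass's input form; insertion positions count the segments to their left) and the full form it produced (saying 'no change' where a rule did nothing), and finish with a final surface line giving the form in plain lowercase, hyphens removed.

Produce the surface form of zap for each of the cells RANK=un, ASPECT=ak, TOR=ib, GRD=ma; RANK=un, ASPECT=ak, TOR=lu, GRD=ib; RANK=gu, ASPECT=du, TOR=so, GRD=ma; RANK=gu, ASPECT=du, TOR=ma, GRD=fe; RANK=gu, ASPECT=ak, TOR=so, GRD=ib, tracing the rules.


cell RANK=un, ASPECT=ak, TOR=ib, GRD=ma:
underlying: zap-u-ks-d-tiz
1. k -> g, s -> z, t -> d / _ Z: fires at position(s) 6: zapukzdtiz
2. 0 -> e / C _ C: inserts after position(s) 5, 6, 7: zapukezedetiz
3. o -> e, u -> i / F C0 _: no change
surface: zapukezedetiz

cell RANK=un, ASPECT=ak, TOR=lu, GRD=ib:
underlying: zap-fa-ge-d-tiz
1. k -> g, s -> z, t -> d / _ Z: no change
2. 0 -> e / C _ C: inserts after position(s) 3, 8: zapefagedetiz
3. o -> e, u -> i / F C0 _: no change
surface: zapefagedetiz

cell RANK=gu, ASPECT=du, TOR=so, GRD=ma:
underlying: zap-u-te-u-gi
1. k -> g, s -> z, t -> d / _ Z: no change
2. 0 -> e / C _ C: no change
3. o -> e, u -> i / F C0 _: fires at position(s) 7: zaputeigi
surface: zaputeigi

cell RANK=gu, ASPECT=du, TOR=ma, GRD=fe:
underlying: zap-im-si-u-gi
1. k -> g, s -> z, t -> d / _ Z: no change
2. 0 -> e / C _ C: inserts after position(s) 5: zapimesiugi
3. o -> e, u -> i / F C0 _: fires at position(s) 9: zapimesiigi
surface: zapimesiigi

cell RANK=gu, ASPECT=ak, TOR=so, GRD=ib:
underlying: zap-fa-te-u-tiz
1. k -> g, s -> z, t -> d / _ Z: no change
2. 0 -> e / C _ C: inserts after position(s) 3: zapefateutiz
3. o -> e, u -> i / F C0 _: fires at position(s) 9: zapefateitiz
surface: zapefateitiz


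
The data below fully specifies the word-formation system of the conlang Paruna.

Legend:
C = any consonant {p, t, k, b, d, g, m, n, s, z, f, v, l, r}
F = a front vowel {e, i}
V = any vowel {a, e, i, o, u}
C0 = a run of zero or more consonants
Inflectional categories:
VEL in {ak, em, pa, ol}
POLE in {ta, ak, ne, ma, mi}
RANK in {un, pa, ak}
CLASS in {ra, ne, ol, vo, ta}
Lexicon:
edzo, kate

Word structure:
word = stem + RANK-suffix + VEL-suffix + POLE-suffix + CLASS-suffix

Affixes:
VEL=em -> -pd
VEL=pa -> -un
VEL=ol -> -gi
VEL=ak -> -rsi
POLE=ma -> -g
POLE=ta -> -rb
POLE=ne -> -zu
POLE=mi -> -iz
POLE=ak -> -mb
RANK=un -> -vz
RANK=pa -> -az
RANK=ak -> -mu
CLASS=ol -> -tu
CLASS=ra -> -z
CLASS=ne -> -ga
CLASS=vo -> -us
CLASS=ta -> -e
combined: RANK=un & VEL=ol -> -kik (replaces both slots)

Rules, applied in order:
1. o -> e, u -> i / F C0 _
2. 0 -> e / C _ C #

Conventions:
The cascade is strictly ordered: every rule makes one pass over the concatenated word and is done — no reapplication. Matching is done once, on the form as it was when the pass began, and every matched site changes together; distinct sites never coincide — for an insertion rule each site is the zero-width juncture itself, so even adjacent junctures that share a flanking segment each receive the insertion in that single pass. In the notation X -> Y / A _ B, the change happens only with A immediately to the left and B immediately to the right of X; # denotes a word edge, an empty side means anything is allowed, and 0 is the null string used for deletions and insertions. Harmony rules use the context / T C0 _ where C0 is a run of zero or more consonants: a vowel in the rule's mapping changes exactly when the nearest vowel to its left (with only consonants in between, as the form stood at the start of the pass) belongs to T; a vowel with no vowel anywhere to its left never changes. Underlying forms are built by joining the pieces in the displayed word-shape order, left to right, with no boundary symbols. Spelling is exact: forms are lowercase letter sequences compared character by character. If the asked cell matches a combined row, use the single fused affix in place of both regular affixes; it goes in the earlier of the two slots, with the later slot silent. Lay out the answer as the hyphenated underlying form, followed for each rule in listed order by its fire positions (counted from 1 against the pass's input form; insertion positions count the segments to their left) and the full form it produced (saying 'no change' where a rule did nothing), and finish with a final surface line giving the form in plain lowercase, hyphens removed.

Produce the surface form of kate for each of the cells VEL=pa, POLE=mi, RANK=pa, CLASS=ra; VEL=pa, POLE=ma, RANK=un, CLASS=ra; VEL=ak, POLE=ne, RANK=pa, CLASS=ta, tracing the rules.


cell VEL=pa, POLE=mi, RANK=pa, CLASS=ra:
underlying: kate-az-un-iz-z
1. o -> e, u -> i / F C0 _: no change
2. 0 -> e / C _ C #: inserts after position(s) 10: kateazunizez
surface: kateazunizez

cell VEL=pa, POLE=ma, RANK=un, CLASS=ra:
underlying: kate-vz-un-g-z
1. o -> e, u -> i / F C0 _: fires at position(s) 7: katevzingz
2. 0 -> e / C _ C #: inserts after position(s) 9: katevzingez
surface: katevzingez

cell VEL=ak, POLE=ne, RANK=pa, CLASS=ta:
underlying: kate-az-rsi-zu-e
1. o -> e, u -> i / F C0 _: fires at position(s) 11: kateazrsizie
2. 0 -> e / C _ C #: no change
surface: kateazrsizie


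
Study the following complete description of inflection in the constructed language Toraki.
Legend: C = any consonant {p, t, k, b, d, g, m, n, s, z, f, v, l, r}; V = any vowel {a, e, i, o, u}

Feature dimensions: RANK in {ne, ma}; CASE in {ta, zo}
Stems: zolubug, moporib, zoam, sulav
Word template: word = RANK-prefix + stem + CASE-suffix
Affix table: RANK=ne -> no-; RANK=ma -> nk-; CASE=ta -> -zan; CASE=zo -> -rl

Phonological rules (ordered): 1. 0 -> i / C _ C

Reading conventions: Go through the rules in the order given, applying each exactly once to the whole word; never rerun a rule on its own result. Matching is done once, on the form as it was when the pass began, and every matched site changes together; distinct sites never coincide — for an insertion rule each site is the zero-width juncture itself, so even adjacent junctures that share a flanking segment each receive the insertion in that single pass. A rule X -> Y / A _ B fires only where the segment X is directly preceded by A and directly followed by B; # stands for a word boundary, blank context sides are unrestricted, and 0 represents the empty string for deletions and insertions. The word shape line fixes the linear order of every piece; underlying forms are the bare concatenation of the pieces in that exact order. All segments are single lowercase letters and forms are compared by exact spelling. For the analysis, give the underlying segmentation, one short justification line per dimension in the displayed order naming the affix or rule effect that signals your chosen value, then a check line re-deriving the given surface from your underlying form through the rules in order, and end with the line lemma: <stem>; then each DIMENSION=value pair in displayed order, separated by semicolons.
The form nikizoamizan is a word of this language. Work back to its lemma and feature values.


underlying: nk-zoam-zan
RANK=ma - signalled by the affix nk-
CASE=ta - signalled by the affix -zan
check: nkzoamzan -> nikizoamizan
lemma: zoam; RANK=ma; CASE=ta


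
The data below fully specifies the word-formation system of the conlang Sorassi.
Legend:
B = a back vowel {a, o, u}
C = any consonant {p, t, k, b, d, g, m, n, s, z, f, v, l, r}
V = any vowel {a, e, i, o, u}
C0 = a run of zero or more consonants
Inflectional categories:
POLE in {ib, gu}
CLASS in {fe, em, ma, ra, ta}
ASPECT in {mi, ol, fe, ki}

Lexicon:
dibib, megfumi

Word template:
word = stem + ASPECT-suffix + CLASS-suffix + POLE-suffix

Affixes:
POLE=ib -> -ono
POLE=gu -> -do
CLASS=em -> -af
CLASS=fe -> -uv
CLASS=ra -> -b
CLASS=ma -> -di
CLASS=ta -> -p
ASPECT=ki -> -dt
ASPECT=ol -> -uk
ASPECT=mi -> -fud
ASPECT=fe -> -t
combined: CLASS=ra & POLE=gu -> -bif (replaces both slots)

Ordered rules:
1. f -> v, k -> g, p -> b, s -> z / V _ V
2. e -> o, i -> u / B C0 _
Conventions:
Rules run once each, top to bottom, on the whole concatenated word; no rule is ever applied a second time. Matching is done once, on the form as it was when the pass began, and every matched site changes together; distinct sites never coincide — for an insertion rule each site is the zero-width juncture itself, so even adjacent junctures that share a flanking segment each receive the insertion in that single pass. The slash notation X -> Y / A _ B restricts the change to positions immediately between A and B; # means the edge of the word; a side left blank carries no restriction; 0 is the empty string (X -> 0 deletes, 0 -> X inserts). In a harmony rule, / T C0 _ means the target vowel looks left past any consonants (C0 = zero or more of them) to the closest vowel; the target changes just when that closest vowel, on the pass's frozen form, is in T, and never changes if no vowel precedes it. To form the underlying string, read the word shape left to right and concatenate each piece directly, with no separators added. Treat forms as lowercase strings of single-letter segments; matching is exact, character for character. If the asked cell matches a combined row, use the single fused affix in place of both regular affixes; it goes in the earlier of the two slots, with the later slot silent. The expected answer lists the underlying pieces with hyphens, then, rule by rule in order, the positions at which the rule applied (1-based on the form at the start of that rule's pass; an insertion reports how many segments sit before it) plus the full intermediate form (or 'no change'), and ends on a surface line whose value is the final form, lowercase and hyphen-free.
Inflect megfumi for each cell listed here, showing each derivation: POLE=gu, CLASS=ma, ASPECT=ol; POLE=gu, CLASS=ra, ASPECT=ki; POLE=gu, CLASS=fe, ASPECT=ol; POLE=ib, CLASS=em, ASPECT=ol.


cell POLE=gu, CLASS=ma, ASPECT=ol:
underlying: megfumi-uk-di-do
1. f -> v, k -> g, p -> b, s -> z / V _ V: no change
2. e -> o, i -> u / B C0 _: fires at position(s) 7, 11: megfumuukdudo
surface: megfumuukdudo

cell POLE=gu, CLASS=ra, ASPECT=ki:
underlying: megfumi-dt-bif
1. f -> v, k -> g, p -> b, s -> z / V _ V: no change
2. e -> o, i -> u / B C0 _: fires at position(s) 7: megfumudtbif
surface: megfumudtbif

cell POLE=gu, CLASS=fe, ASPECT=ol:
underlying: megfumi-uk-uv-do
1. f -> v, k -> g, p -> b, s -> z / V _ V: fires at position(s) 9: megfumiuguvdo
2. e -> o, i -> u / B C0 _: fires at position(s) 7: megfumuuguvdo
surface: megfumuuguvdo

cell POLE=ib, CLASS=em, ASPECT=ol:
underlying: megfumi-uk-af-ono
1. f -> v, k -> g, p -> b, s -> z / V _ V: fires at position(s) 9, 11: megfumiugavono
2. e -> o, i -> u / B C0 _: fires at position(s) 7: megfumuugavono
surface: megfumuugavono


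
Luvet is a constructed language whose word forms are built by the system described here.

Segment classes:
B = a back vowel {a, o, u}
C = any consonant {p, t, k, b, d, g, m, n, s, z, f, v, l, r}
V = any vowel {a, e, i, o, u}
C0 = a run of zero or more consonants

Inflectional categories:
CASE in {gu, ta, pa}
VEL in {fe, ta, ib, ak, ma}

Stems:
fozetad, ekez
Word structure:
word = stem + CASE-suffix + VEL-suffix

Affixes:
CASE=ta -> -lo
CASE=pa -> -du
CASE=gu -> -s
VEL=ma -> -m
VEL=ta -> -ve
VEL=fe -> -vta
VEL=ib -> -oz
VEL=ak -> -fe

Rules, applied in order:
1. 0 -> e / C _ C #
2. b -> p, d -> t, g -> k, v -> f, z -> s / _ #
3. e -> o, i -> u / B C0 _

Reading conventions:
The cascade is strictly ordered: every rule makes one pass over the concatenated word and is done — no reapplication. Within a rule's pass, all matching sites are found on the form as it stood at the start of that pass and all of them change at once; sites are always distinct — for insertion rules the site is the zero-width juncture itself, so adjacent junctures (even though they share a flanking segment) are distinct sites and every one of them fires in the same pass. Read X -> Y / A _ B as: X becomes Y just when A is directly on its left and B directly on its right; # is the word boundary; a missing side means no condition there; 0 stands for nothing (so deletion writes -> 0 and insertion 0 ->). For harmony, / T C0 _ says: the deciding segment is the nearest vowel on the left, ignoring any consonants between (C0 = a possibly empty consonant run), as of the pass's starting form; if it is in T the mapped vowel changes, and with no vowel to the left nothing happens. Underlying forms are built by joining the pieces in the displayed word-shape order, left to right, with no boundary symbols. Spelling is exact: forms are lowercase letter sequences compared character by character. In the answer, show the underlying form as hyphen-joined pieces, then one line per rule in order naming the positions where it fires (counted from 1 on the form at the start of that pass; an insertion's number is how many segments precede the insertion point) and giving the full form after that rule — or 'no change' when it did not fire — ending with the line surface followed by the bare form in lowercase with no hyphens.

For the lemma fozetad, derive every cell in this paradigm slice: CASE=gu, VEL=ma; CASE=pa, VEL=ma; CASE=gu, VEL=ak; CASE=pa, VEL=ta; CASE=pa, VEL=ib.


cell CASE=gu, VEL=ma:
underlying: fozetad-s-m
1. 0 -> e / C _ C #: inserts after position(s) 8: fozetadsem
2. b -> p, d -> t, g -> k, v -> f, z -> s / _ #: no change
3. e -> o, i -> u / B C0 _: fires at position(s) 4, 9: fozotadsom
surface: fozotadsom

cell CASE=pa, VEL=ma:
underlying: fozetad-du-m
1. 0 -> e / C _ C #: no change
2. b -> p, d -> t, g -> k, v -> f, z -> s / _ #: no change
3. e -> o, i -> u / B C0 _: fires at position(s) 4: fozotaddum
surface: fozotaddum

cell CASE=gu, VEL=ak:
underlying: fozetad-s-fe
1. 0 -> e / C _ C #: no change
2. b -> p, d -> t, g -> k, v -> f, z -> s / _ #: no change
3. e -> o, i -> u / B C0 _: fires at position(s) 4, 10: fozotadsfo
surface: fozotadsfo

cell CASE=pa, VEL=ta:
underlying: fozetad-du-ve
1. 0 -> e / C _ C #: no change
2. b -> p, d -> t, g -> k, v -> f, z -> s / _ #: no change
3. e -> o, i -> u / B C0 _: fires at position(s) 4, 11: fozotadduvo
surface: fozotadduvo

cell CASE=pa, VEL=ib:
underlying: fozetad-du-oz
1. 0 -> e / C _ C #: no change
2. b -> p, d -> t, g -> k, v -> f, z -> s / _ #: fires at position(s) 11: fozetadduos
3. e -> o, i -> u / B C0 _: fires at position(s) 4: fozotadduos
surface: fozotadduos
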